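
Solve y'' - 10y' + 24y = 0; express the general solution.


Characteristic equation: r² - 10r + 24 = 0.
Factor: (r - 4)(r - 6) = 0 ⇒ r = 4, 6 (distinct real).
General solution: y = C₁e^(4x) + C₂e^(6x).


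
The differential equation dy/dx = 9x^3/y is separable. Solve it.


Separate variables: y dy = 9x^3 dx.
Integrate both sides: y²/2 = (9/4)x^4 + C₀.
Multiply by 2: y² = (9/2)x^4 + C.


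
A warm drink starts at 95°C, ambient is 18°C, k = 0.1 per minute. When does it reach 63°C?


From T(t) = T_a + (T₀ - T_a)e^(-kt), set T(t) = 63:
(63 - 18) / (95 - 18) = e^(-0.1t), so t = -ln(0.584)/0.1 ≈ 5.4 minutes.


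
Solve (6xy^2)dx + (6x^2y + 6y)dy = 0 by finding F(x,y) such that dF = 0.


Check exactness: ∂M/∂y = 12xy and ∂N/∂x = 12xy; equal, so the equation is exact.
Integrate M with respect to x (treating y as constant): ∫M dx = 3x^2y^2 + h(y).
Differentiate w.r.t. y and set equal to N: the x-dependent terms already match, leaving h'(y) = 6y. Integrate: h(y) = 3y^2.
So F(x,y) = 3x^2y^2 + 3y^2.
General solution: 3x^2y^2 + 3y^2 = C.


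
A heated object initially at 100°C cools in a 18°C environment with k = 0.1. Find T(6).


Newton's law: dT/dt = -k(T - T_a) has solution T(t) = T_a + (T₀ - T_a)e^(-kt).
Plug in T_a = 18, T₀ = 100, k = 0.1, t = 6: T(6) = 18 + (82)e^(-0.60) ≈ 63.0°C.


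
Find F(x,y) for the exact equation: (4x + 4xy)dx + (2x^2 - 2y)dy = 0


Check exactness: ∂M/∂y = 4x and ∂N/∂x = 4x; equal, so the equation is exact.
Integrate M with respect to x (treating y as constant): ∫M dx = 2x^2 + 2x^2y + h(y).
Differentiate w.r.t. y and set equal to N: the x-dependent terms already match, leaving h'(y) = -2y. Integrate: h(y) = -y^2.
So F(x,y) = 2x^2 + 2x^2y - y^2.
General solution: 2x^2 + 2x^2y - y^2 = C.


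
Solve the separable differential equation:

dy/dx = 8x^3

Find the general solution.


Integrate both sides with respect to x: y = ∫ 8x^3 dx = 2x^4 + C.


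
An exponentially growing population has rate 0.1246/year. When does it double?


Exponential growth: P(t) = P₀ e^(0.1246t). Set P(t)/P₀ = 2: e^(0.1246t) = 2.
Solve: t = ln(2)/0.1246 ≈ 5.56 years.


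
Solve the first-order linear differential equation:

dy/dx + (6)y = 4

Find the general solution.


P(x) = 6, Q(x) = 4; integrating factor μ = e^(6x).
(μ y)' = 4e^(6x) ⇒ μ y = (2/3)e^(6x) + C.
Divide by μ: y = 2/3 + Ce^(-6x).


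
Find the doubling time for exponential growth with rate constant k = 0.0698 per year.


Exponential growth: P(t) = P₀ e^(0.0698t). Set P(t)/P₀ = 2: e^(0.0698t) = 2.
Solve: t = ln(2)/0.0698 ≈ 9.93 years.


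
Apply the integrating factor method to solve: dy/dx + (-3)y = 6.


P(x) = -3 ⇒ μ = e^(-3x).
(μ y)' = 6e^(-3x) ⇒ μ y = -2e^(-3x) + C.
Divide by μ: y = -2 + Ce^(3x).


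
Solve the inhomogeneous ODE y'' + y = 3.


Homogeneous part: r² + 1 = 0 ⇒ r = ±1i, so y_h = C₁cos(x) + C₂sin(x).
Try constant y_p = A; plug in: 1A = 3 ⇒ A = 3.
General solution: y = C₁cos(x) + C₂sin(x) + 3.


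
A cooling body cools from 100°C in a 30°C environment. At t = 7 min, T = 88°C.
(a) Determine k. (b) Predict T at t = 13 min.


Newton's law: T(t) = T_a + (T₀ - T_a)e^(-kt).
(a) Use T(7) = 88: (88 - 30)/(100 - 30) = e^(-k·7), so k = -ln(0.829)/7 ≈ 0.0269.
(b) Apply k to t = 13: T(13) = 30 + (70)e^(-0.349) ≈ 79.4°C.


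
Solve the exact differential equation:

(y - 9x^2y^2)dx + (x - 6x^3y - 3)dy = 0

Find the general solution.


Check exactness: ∂M/∂y = 1 - 18x^2y and ∂N/∂x = 1 - 18x^2y; equal, so the equation is exact.
Integrate M with respect to x (treating y as constant): ∫M dx = xy - 3x^3y^2 + h(y).
Differentiate w.r.t. y and set equal to N: the x-dependent terms already match, leaving h'(y) = -3. Integrate: h(y) = -3y.
So F(x,y) = xy - 3x^3y^2 - 3y.
General solution: xy - 3x^3y^2 - 3y = C.


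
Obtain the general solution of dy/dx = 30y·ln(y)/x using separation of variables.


Separate: dy/[y ln(y)] = 30 dx/x.
Substitute u = ln(y): du/u = 30 dx/x.
Integrate: ln|ln(y)| = 30ln|x| + C₀, hence ln(y) = C·x^30.


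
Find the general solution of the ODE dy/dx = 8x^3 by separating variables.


Integrate both sides with respect to x: y = ∫ 8x^3 dx = 2x^4 + C.


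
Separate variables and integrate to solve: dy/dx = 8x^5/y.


Separate variables: y dy = 8x^5 dx.
Integrate both sides: y²/2 = (4/3)x^6 + C₀.
Multiply by 2: y² = (8/3)x^6 + C.


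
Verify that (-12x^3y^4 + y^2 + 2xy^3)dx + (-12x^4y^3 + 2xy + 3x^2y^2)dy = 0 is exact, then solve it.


Check exactness: ∂M/∂y = -48x^3y^3 + 2y + 6xy^2 and ∂N/∂x = -48x^3y^3 + 2y + 6xy^2; equal, so the equation is exact.
Integrate M with respect to x (treating y as constant): ∫M dx = -3x^4y^4 + xy^2 + x^2y^3 + h(y).
Differentiate w.r.t. y and set equal to N: all terms match, so h'(y) = 0 and h is a constant absorbed into C.
General solution: -3x^4y^4 + xy^2 + x^2y^3 = C.


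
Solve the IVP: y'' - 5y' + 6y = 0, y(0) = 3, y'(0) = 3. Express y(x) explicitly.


Characteristic roots of r² - 5r + 6 = 0 are 3, 2.
General solution y = c₁ e^(3x) + c₂ e^(2x).
Apply y(0) = 3: c₁ + c₂ = 3. Apply y'(0) = 3: 3 c₁ + 2 c₂ = 3.
Solve: c₁ = -3, c₂ = 6.
Particular solution: y = -3e^(3x) + 6e^(2x).


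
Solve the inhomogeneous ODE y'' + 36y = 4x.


Homogeneous: r² + 36 = 0 ⇒ r = ±6i, y_h = C₁cos(6x) + C₂sin(6x).
Polynomial forcing; try y_p = Ax + B. Then y_p'' + 36 y_p = 36(Ax + B) = 4x, so B = 0 and A = 1/9.
General solution: y = C₁cos(6x) + C₂sin(6x) + (1/9)x.


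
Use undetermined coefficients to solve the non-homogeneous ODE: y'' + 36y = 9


Homogeneous part: r² + 36 = 0 ⇒ r = ±6i, so y_h = C₁cos(6x) + C₂sin(6x).
Try constant y_p = A; plug in: 36A = 9 ⇒ A = 1/4.
General solution: y = C₁cos(6x) + C₂sin(6x) + 1/4.


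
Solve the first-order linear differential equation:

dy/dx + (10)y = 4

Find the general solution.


P(x) = 10, Q(x) = 4; integrating factor μ = e^(10x).
(μ y)' = 4e^(10x) ⇒ μ y = (2/5)e^(10x) + C.
Divide by μ: y = 2/5 + Ce^(-10x).


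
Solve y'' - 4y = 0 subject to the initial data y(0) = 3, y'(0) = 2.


Characteristic roots of r² - 4 = 0 are -2, 2.
General solution y = c₁ e^(-2x) + c₂ e^(2x).
Apply y(0) = 3: c₁ + c₂ = 3. Apply y'(0) = 2: -2 c₁ + 2 c₂ = 2.
Solve: c₁ = 1, c₂ = 2.
Particular solution: y = e^(-2x) + 2e^(2x).


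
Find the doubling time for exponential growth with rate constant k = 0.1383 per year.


Exponential growth: P(t) = P₀ e^(0.1383t). Set P(t)/P₀ = 2: e^(0.1383t) = 2.
Solve: t = ln(2)/0.1383 ≈ 5.01 years.


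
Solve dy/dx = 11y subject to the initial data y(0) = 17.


General solution of y' = 11y is y = Ce^(11x).
Apply y(0) = 17: C = 17.
Particular solution: y = 17e^(11x).


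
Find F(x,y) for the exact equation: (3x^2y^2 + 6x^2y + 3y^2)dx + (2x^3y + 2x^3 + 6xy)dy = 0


Check exactness: ∂M/∂y = 6x^2y + 6x^2 + 6y and ∂N/∂x = 6x^2y + 6x^2 + 6y; equal, so the equation is exact.
Integrate M with respect to x (treating y as constant): ∫M dx = x^3y^2 + 2x^3y + 3xy^2 + h(y).
Differentiate w.r.t. y and set equal to N: all terms match, so h'(y) = 0 and h is a constant absorbed into C.
General solution: x^3y^2 + 2x^3y + 3xy^2 = C.


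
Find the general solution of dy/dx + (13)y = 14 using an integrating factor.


P(x) = 13, Q(x) = 14; integrating factor μ = e^(13x).
(μ y)' = 14e^(13x) ⇒ μ y = (14/13)e^(13x) + C.
Divide by μ: y = 14/13 + Ce^(-13x).


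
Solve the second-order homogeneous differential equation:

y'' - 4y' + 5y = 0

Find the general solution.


Characteristic equation: r² - 4r + 5 = 0.
Discriminant is negative; roots r = 2 ± 1i (complex conjugate pair).
General solution uses e^(α x)(C₁ cos(β x) + C₂ sin(β x)): y = e^(2x)(C₁cos(x) + C₂sin(x)).


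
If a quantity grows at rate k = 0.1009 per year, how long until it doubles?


Exponential growth: P(t) = P₀ e^(0.1009t). Set P(t)/P₀ = 2: e^(0.1009t) = 2.
Solve: t = ln(2)/0.1009 ≈ 6.87 years.


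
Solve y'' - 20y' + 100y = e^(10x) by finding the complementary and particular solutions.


Characteristic polynomial (r - 10)² = 0; repeated root r = 10.
y_h = (C₁ + C₂x)e^(10x). Forcing matches the repeated root (resonance), so try y_p = Ax² e^(10x).
Substitute and solve for A: 2A = 1, so A = 1/2.
General solution: y = (C₁ + C₂x + (1/2)x²)e^(10x).


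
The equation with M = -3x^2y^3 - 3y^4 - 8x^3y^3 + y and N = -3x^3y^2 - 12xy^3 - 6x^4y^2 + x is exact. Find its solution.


Check exactness: ∂M/∂y = -9x^2y^2 - 12y^3 - 24x^3y^2 + 1 and ∂N/∂x = -9x^2y^2 - 12y^3 - 24x^3y^2 + 1; equal, so the equation is exact.
Integrate M with respect to x (treating y as constant): ∫M dx = -x^3y^3 - 3xy^4 - 2x^4y^3 + xy + h(y).
Differentiate w.r.t. y and set equal to N: all terms match, so h'(y) = 0 and h is a constant absorbed into C.
General solution: -x^3y^3 - 3xy^4 - 2x^4y^3 + xy = C.


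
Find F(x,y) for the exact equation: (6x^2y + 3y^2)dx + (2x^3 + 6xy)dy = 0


Check exactness: ∂M/∂y = 6x^2 + 6y and ∂N/∂x = 6x^2 + 6y; equal, so the equation is exact.
Integrate M with respect to x (treating y as constant): ∫M dx = 2x^3y + 3xy^2 + h(y).
Differentiate w.r.t. y and set equal to N: all terms match, so h'(y) = 0 and h is a constant absorbed into C.
General solution: 2x^3y + 3xy^2 = C.


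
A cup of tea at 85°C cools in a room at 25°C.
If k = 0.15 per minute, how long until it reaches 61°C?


From T(t) = T_a + (T₀ - T_a)e^(-kt), set T(t) = 61:
(61 - 25) / (85 - 25) = e^(-0.15t), so t = -ln(0.600)/0.15 ≈ 3.4 minutes.


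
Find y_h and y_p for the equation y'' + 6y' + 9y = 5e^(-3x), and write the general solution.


Characteristic polynomial (r + 3)² = 0; repeated root r = -3.
y_h = (C₁ + C₂x)e^(-3x). Forcing matches the repeated root (resonance), so try y_p = Ax² e^(-3x).
Substitute and solve for A: 2A = 5, so A = 5/2.
General solution: y = (C₁ + C₂x + (5/2)x²)e^(-3x).


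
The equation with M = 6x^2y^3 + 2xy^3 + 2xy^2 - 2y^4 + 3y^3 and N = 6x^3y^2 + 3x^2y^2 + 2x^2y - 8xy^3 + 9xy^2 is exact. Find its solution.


Check exactness: ∂M/∂y = 18x^2y^2 + 6xy^2 + 4xy - 8y^3 + 9y^2 and ∂N/∂x = 18x^2y^2 + 6xy^2 + 4xy - 8y^3 + 9y^2; equal, so the equation is exact.
Integrate M with respect to x (treating y as constant): ∫M dx = 2x^3y^3 + x^2y^3 + x^2y^2 - 2xy^4 + 3xy^3 + h(y).
Differentiate w.r.t. y and set equal to N: all terms match, so h'(y) = 0 and h is a constant absorbed into C.
General solution: 2x^3y^3 + x^2y^3 + x^2y^2 - 2xy^4 + 3xy^3 = C.


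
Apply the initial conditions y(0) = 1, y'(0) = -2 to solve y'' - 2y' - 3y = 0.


Characteristic roots of r² - 2r - 3 = 0 are 3, -1.
General solution y = c₁ e^(3x) + c₂ e^(-x).
Apply y(0) = 1: c₁ + c₂ = 1. Apply y'(0) = -2: 3 c₁ - 1 c₂ = -2.
Solve: c₁ = -1/4, c₂ = 5/4.
Particular solution: y = -(1/4)e^(3x) + (5/4)e^(-x).


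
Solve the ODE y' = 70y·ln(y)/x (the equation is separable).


Separate: dy/[y ln(y)] = 70 dx/x.
Substitute u = ln(y): du/u = 70 dx/x.
Integrate: ln|ln(y)| = 70ln|x| + C₀, hence ln(y) = C·x^70.


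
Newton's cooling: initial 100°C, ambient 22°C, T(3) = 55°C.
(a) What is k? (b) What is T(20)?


Newton's law: T(t) = T_a + (T₀ - T_a)e^(-kt).
(a) Use T(3) = 55: (55 - 22)/(100 - 22) = e^(-k·3), so k = -ln(0.423)/3 ≈ 0.2867.
(b) Apply k to t = 20: T(20) = 22 + (78)e^(-5.735) ≈ 22.3°C.


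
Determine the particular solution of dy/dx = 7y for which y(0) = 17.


General solution of y' = 7y is y = Ce^(7x).
Apply y(0) = 17: C = 17.
Particular solution: y = 17e^(7x).


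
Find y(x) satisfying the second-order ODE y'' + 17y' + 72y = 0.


Characteristic equation: r² + 17r + 72 = 0.
Factor: (r + 8)(r + 9) = 0 ⇒ r = -8, -9 (distinct real).
General solution: y = C₁e^(-8x) + C₂e^(-9x).


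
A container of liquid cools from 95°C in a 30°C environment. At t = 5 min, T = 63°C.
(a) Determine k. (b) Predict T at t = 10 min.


Newton's law: T(t) = T_a + (T₀ - T_a)e^(-kt).
(a) Use T(5) = 63: (63 - 30)/(95 - 30) = e^(-k·5), so k = -ln(0.508)/5 ≈ 0.1356.
(b) Apply k to t = 10: T(10) = 30 + (65)e^(-1.356) ≈ 46.8°C.


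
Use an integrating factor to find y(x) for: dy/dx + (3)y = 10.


P(x) = 3, Q(x) = 10; integrating factor μ = e^(3x).
(μ y)' = 10e^(3x) ⇒ μ y = (10/3)e^(3x) + C.
Divide by μ: y = 10/3 + Ce^(-3x).


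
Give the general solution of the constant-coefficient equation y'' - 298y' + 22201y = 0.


Characteristic equation: r² - 298r + 22201 = 0, i.e. (r - 149)² = 0.
Repeated root r = 149; include an x factor for the second linearly independent solution.
General solution: y = (C₁ + C₂x)e^(149x).


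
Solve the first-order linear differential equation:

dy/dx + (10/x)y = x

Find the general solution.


P(x) = 10/x ⇒ μ = x^10.
(x^10 y)' = x^10·x^1 = x^11.
Integrate: x^10 y = x^12/(12) + C.
Solve for y: y = (1/12)x^2 + C/x^10.


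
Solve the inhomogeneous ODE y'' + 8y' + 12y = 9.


Characteristic roots of r² + 8r + 12 = 0 are -2, -6.
y_h = C₁e^(-2x) + C₂e^(-6x).
Constant forcing; try y_p = A. Then 12A = 9 ⇒ A = 3/4.
General solution: y = C₁e^(-2x) + C₂e^(-6x) + 3/4.


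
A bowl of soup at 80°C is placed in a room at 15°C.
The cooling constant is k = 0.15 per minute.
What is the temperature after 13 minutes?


Newton's law: dT/dt = -k(T - T_a) has solution T(t) = T_a + (T₀ - T_a)e^(-kt).
Plug in T_a = 15, T₀ = 80, k = 0.15, t = 13: T(13) = 15 + (65)e^(-1.95) ≈ 24.2°C.


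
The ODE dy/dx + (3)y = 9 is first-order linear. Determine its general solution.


P(x) = 3, Q(x) = 9; integrating factor μ = e^(3x).
(μ y)' = 9e^(3x) ⇒ μ y = 3e^(3x) + C.
Divide by μ: y = 3 + Ce^(-3x).


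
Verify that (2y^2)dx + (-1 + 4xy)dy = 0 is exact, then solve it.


Check exactness: ∂M/∂y = 4y and ∂N/∂x = 4y; equal, so the equation is exact.
Integrate M with respect to x (treating y as constant): ∫M dx = 2xy^2 + h(y).
Differentiate w.r.t. y and set equal to N: the x-dependent terms already match, leaving h'(y) = -1. Integrate: h(y) = -y.
So F(x,y) = -y + 2xy^2.
General solution: -y + 2xy^2 = C.


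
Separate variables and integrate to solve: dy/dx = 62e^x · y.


Separate variables: dy/y = 62e^x dx.
Integrate: ln|y| = 62e^x + C₀.
Exponentiate: y = Ce^(62e^x).


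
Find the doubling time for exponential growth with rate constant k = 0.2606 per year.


Exponential growth: P(t) = P₀ e^(0.2606t). Set P(t)/P₀ = 2: e^(0.2606t) = 2.
Solve: t = ln(2)/0.2606 ≈ 2.66 years.


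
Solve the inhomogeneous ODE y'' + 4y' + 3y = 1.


Characteristic roots of r² + 4r + 3 = 0 are -3, -1.
y_h = C₁e^(-3x) + C₂e^(-x).
Constant forcing; try y_p = A. Then 3A = 1 ⇒ A = 1/3.
General solution: y = C₁e^(-3x) + C₂e^(-x) + 1/3.


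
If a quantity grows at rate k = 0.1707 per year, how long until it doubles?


Exponential growth: P(t) = P₀ e^(0.1707t). Set P(t)/P₀ = 2: e^(0.1707t) = 2.
Solve: t = ln(2)/0.1707 ≈ 4.06 years.


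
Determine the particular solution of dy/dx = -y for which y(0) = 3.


General solution of y' = -y is y = Ce^(-x).
Apply y(0) = 3: C = 3.
Particular solution: y = 3e^(-x).


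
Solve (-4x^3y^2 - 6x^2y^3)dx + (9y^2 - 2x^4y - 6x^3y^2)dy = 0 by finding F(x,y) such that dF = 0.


Check exactness: ∂M/∂y = -8x^3y - 18x^2y^2 and ∂N/∂x = -8x^3y - 18x^2y^2; equal, so the equation is exact.
Integrate M with respect to x (treating y as constant): ∫M dx = -x^4y^2 - 2x^3y^3 + h(y).
Differentiate w.r.t. y and set equal to N: the x-dependent terms already match, leaving h'(y) = 9y^2. Integrate: h(y) = 3y^3.
So F(x,y) = 3y^3 - x^4y^2 - 2x^3y^3.
General solution: 3y^3 - x^4y^2 - 2x^3y^3 = C.


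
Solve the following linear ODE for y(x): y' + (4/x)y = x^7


P(x) = 4/x ⇒ μ = x^4.
(x^4 y)' = x^11 ⇒ x^4 y = x^12/(12) + C.
Solve for y: y = (1/12)x^8 + C/x^4.


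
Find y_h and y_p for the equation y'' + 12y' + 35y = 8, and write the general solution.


Characteristic roots of r² + 12r + 35 = 0 are -5, -7.
y_h = C₁e^(-5x) + C₂e^(-7x).
Constant forcing; try y_p = A. Then 35A = 8 ⇒ A = 8/35.
General solution: y = C₁e^(-5x) + C₂e^(-7x) + 8/35.


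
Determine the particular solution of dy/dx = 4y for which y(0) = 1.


General solution of y' = 4y is y = Ce^(4x).
Apply y(0) = 1: C = 1.
Particular solution: y = e^(4x).


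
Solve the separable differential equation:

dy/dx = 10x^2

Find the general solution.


Integrate both sides with respect to x: y = ∫ 10x^2 dx = (10/3)x^3 + C.


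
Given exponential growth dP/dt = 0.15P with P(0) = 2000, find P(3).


The ODE dP/dt = 0.15P has solution P(t) = P(0)e^(0.15t).
Substitute P(0) = 2000 and t = 3: P(3) = 2000 e^(0.45) ≈ 3137.


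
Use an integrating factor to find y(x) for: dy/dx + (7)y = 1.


P(x) = 7, Q(x) = 1; integrating factor μ = e^(7x).
(μ y)' = e^(7x) ⇒ μ y = (1/7)e^(7x) + C.
Divide by μ: y = 1/7 + Ce^(-7x).


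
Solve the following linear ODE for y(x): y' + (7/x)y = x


P(x) = 7/x ⇒ μ = x^7.
(x^7 y)' = x^8 ⇒ x^7 y = x^9/(9) + C.
Solve for y: y = (1/9)x^2 + C/x^7.


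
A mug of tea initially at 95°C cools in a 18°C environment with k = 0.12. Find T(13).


Newton's law: dT/dt = -k(T - T_a) has solution T(t) = T_a + (T₀ - T_a)e^(-kt).
Plug in T_a = 18, T₀ = 95, k = 0.12, t = 13: T(13) = 18 + (77)e^(-1.56) ≈ 34.2°C.


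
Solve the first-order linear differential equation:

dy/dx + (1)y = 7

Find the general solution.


P(x) = 1, Q(x) = 7; integrating factor μ = e^(x).
(μ y)' = 7e^(x) ⇒ μ y = 7e^(x) + C.
Divide by μ: y = 7 + Ce^(-x).


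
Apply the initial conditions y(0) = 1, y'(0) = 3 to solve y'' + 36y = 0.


Characteristic roots of r² + 36 = 0 are ±6i, so y = C₁cos(6x) + C₂sin(6x).
Apply y(0) = 1: C₁ = 1. Differentiate and apply y'(0) = 3: 6·C₂ = 3, so C₂ = 1/2.
Particular solution: y = cos(6x) + (1/2)sin(6x).


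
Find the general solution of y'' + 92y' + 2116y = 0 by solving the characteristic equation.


Characteristic equation: r² + 92r + 2116 = 0, i.e. (r + 46)² = 0.
Repeated root r = -46; include an x factor for the second linearly independent solution.
General solution: y = (C₁ + C₂x)e^(-46x).


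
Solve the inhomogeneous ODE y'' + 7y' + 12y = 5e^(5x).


Characteristic roots of r² + 7r + 12 = 0 are -4, -3.
y_h = C₁e^(-4x) + C₂e^(-3x).
Forcing exponent 5 is not a characteristic root; try y_p = Ae^(5x).
Substitute: A·(25 + (7)·5 + (12)) = A·72 = 5, so A = 5/72.
General solution: y = C₁e^(-4x) + C₂e^(-3x) + (5/72)e^(5x).


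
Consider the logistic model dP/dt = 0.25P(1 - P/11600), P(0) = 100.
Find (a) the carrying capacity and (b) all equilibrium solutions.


Logistic ODE dP/dt = 0.25P(1 - P/11600) has equilibria where dP/dt = 0, i.e. P = 0 or P = 11600.
The coefficient (1 - P/K) = 0 when P = K, identifying K = 11600 as the carrying capacity.
(a) K = 11600; (b) equilibria P = 0 and P = 11600.


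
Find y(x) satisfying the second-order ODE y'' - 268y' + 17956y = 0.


Characteristic equation: r² - 268r + 17956 = 0, i.e. (r - 134)² = 0.
Repeated root r = 134; include an x factor for the second linearly independent solution.
General solution: y = (C₁ + C₂x)e^(134x).


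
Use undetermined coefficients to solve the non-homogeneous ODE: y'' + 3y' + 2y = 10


Characteristic roots of r² + 3r + 2 = 0 are -1, -2.
y_h = C₁e^(-x) + C₂e^(-2x).
Constant forcing; try y_p = A. Then 2A = 10 ⇒ A = 5.
General solution: y = C₁e^(-x) + C₂e^(-2x) + 5.


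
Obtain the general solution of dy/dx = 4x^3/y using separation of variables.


Separate variables: y dy = 4x^3 dx.
Integrate both sides: y²/2 = x^4 + C₀.
Multiply by 2: y² = 2x^4 + C.


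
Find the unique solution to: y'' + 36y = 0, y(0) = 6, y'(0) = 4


Characteristic roots of r² + 36 = 0 are ±6i, so y = C₁cos(6x) + C₂sin(6x).
Apply y(0) = 6: C₁ = 6. Differentiate and apply y'(0) = 4: 6·C₂ = 4, so C₂ = 2/3.
Particular solution: y = 6cos(6x) + (2/3)sin(6x).


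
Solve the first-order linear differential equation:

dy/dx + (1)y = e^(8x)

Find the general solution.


P(x) = 1 ⇒ μ = e^(x).
(μ y)' = e^(9x) ⇒ μ y = e^(9x)/9 + C.
Divide by μ: y = (1/9)e^(8x) + Ce^(-x).


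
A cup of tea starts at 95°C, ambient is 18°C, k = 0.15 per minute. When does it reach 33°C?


From T(t) = T_a + (T₀ - T_a)e^(-kt), set T(t) = 33:
(33 - 18) / (95 - 18) = e^(-0.15t), so t = -ln(0.195)/0.15 ≈ 10.9 minutes.


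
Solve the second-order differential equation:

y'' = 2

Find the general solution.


Characteristic polynomial (r - 0)² = 0; repeated root r = 0.
y_h = (C₁ + C₂x). Forcing matches the repeated root (resonance), so try y_p = Ax².
Substitute and solve for A: 2A = 2, so A = 1.
General solution: y = C₁ + C₂x + x².


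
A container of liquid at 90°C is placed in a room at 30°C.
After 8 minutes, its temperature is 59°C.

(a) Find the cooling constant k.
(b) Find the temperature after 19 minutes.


Newton's law: T(t) = T_a + (T₀ - T_a)e^(-kt).
(a) Use T(8) = 59: (59 - 30)/(90 - 30) = e^(-k·8), so k = -ln(0.483)/8 ≈ 0.0909.
(b) Apply k to t = 19: T(19) = 30 + (60)e^(-1.727) ≈ 40.7°C.


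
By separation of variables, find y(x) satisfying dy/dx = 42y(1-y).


Separate: dy/[y(1-y)] = 42 dx.
Partial fractions: 1/[y(1-y)] = 1/y + 1/(1-y).
Integrate: ln|y/(1-y)| = 42x + C₀.
Solve for y: y = 1/(1 + Ce^(-42x)).


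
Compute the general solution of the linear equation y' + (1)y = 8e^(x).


P(x) = 1 ⇒ μ = e^(x).
(μ y)' = 8e^(2x) ⇒ μ y = (8/2)e^(2x) + C.
Divide by μ: y = 4e^(x) + Ce^(-x).


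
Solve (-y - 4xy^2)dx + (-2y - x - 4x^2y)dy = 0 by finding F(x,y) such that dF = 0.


Check exactness: ∂M/∂y = -1 - 8xy and ∂N/∂x = -1 - 8xy; equal, so the equation is exact.
Integrate M with respect to x (treating y as constant): ∫M dx = -xy - 2x^2y^2 + h(y).
Differentiate w.r.t. y and set equal to N: the x-dependent terms already match, leaving h'(y) = -2y. Integrate: h(y) = -y^2.
So F(x,y) = -y^2 - xy - 2x^2y^2.
General solution: -y^2 - xy - 2x^2y^2 = C.


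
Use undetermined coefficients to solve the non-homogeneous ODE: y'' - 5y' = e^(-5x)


Characteristic roots of r² - 5r = 0 are 0, 5.
y_h = C₁ + C₂e^(5x).
Forcing exponent -5 is not a characteristic root; try y_p = Ae^(-5x).
Substitute: A·(25 + (-5)·-5 + (0)) = A·50 = 1, so A = 1/50.
General solution: y = C₁ + C₂e^(5x) + (1/50)e^(-5x).


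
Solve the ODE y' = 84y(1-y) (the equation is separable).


Separate: dy/[y(1-y)] = 84 dx.
Partial fractions: 1/[y(1-y)] = 1/y + 1/(1-y).
Integrate: ln|y/(1-y)| = 84x + C₀.
Solve for y: y = 1/(1 + Ce^(-84x)).


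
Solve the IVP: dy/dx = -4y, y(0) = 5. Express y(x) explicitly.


General solution of y' = -4y is y = Ce^(-4x).
Apply y(0) = 5: C = 5.
Particular solution: y = 5e^(-4x).


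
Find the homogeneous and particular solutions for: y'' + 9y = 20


Homogeneous part: r² + 9 = 0 ⇒ r = ±3i, so y_h = C₁cos(3x) + C₂sin(3x).
Try constant y_p = A; plug in: 9A = 20 ⇒ A = 20/9.
General solution: y = C₁cos(3x) + C₂sin(3x) + 20/9.


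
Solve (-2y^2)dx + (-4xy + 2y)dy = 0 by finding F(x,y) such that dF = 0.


Check exactness: ∂M/∂y = -4y and ∂N/∂x = -4y; equal, so the equation is exact.
Integrate M with respect to x (treating y as constant): ∫M dx = -2xy^2 + h(y).
Differentiate w.r.t. y and set equal to N: the x-dependent terms already match, leaving h'(y) = 2y. Integrate: h(y) = y^2.
So F(x,y) = -2xy^2 + y^2.
General solution: -2xy^2 + y^2 = C.


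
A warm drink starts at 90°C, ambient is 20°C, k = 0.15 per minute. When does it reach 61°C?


From T(t) = T_a + (T₀ - T_a)e^(-kt), set T(t) = 61:
(61 - 20) / (90 - 20) = e^(-0.15t), so t = -ln(0.586)/0.15 ≈ 3.6 minutes.


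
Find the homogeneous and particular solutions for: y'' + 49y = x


Homogeneous: r² + 49 = 0 ⇒ r = ±7i, y_h = C₁cos(7x) + C₂sin(7x).
Polynomial forcing; try y_p = Ax + B. Then y_p'' + 49 y_p = 49(Ax + B) = x, so B = 0 and A = 1/49.
General solution: y = C₁cos(7x) + C₂sin(7x) + (1/49)x.


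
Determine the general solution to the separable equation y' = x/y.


Separate variables: y dy = x dx.
Integrate both sides: y²/2 = (1/2)x^2 + C₀.
Multiply by 2: y² = x^2 + C.


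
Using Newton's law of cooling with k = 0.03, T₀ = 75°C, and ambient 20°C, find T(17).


Newton's law: dT/dt = -k(T - T_a) has solution T(t) = T_a + (T₀ - T_a)e^(-kt).
Plug in T_a = 20, T₀ = 75, k = 0.03, t = 17: T(17) = 20 + (55)e^(-0.51) ≈ 53.0°C.


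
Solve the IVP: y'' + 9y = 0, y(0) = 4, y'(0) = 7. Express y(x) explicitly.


Characteristic roots of r² + 9 = 0 are ±3i, so y = C₁cos(3x) + C₂sin(3x).
Apply y(0) = 4: C₁ = 4. Differentiate and apply y'(0) = 7: 3·C₂ = 7, so C₂ = 7/3.
Particular solution: y = 4cos(3x) + (7/3)sin(3x).


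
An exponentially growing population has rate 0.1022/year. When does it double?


Exponential growth: P(t) = P₀ e^(0.1022t). Set P(t)/P₀ = 2: e^(0.1022t) = 2.
Solve: t = ln(2)/0.1022 ≈ 6.78 years.


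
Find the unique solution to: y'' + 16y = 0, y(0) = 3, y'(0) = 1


Characteristic roots of r² + 16 = 0 are ±4i, so y = C₁cos(4x) + C₂sin(4x).
Apply y(0) = 3: C₁ = 3. Differentiate and apply y'(0) = 1: 4·C₂ = 1, so C₂ = 1/4.
Particular solution: y = 3cos(4x) + (1/4)sin(4x).


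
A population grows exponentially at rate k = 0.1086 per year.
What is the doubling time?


Exponential growth: P(t) = P₀ e^(0.1086t). Set P(t)/P₀ = 2: e^(0.1086t) = 2.
Solve: t = ln(2)/0.1086 ≈ 6.38 years.


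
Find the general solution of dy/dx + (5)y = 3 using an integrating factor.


P(x) = 5, Q(x) = 3; integrating factor μ = e^(5x).
(μ y)' = 3e^(5x) ⇒ μ y = (3/5)e^(5x) + C.
Divide by μ: y = 3/5 + Ce^(-5x).


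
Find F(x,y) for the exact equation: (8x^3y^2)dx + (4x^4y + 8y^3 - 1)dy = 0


Check exactness: ∂M/∂y = 16x^3y and ∂N/∂x = 16x^3y; equal, so the equation is exact.
Integrate M with respect to x (treating y as constant): ∫M dx = 2x^4y^2 + h(y).
Differentiate w.r.t. y and set equal to N: the x-dependent terms already match, leaving h'(y) = 8y^3 - 1. Integrate: h(y) = 2y^4 - y.
So F(x,y) = 2x^4y^2 + 2y^4 - y.
General solution: 2x^4y^2 + 2y^4 - y = C.


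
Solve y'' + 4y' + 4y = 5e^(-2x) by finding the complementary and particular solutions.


Characteristic polynomial (r + 2)² = 0; repeated root r = -2.
y_h = (C₁ + C₂x)e^(-2x). Forcing matches the repeated root (resonance), so try y_p = Ax² e^(-2x).
Substitute and solve for A: 2A = 5, so A = 5/2.
General solution: y = (C₁ + C₂x + (5/2)x²)e^(-2x).


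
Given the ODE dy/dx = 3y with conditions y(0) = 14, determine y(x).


General solution of y' = 3y is y = Ce^(3x).
Apply y(0) = 14: C = 14.
Particular solution: y = 14e^(3x).


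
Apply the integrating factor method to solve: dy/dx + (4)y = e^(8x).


P(x) = 4 ⇒ μ = e^(4x).
(μ y)' = e^(12x) ⇒ μ y = e^(12x)/12 + C.
Divide by μ: y = (1/12)e^(8x) + Ce^(-4x).


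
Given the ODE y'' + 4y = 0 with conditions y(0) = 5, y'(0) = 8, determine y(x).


Characteristic roots of r² + 4 = 0 are ±2i, so y = C₁cos(2x) + C₂sin(2x).
Apply y(0) = 5: C₁ = 5. Differentiate and apply y'(0) = 8: 2·C₂ = 8, so C₂ = 4.
Particular solution: y = 5cos(2x) + 4sin(2x).


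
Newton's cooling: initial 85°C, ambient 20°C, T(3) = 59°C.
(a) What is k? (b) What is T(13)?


Newton's law: T(t) = T_a + (T₀ - T_a)e^(-kt).
(a) Use T(3) = 59: (59 - 20)/(85 - 20) = e^(-k·3), so k = -ln(0.600)/3 ≈ 0.1703.
(b) Apply k to t = 13: T(13) = 20 + (65)e^(-2.214) ≈ 27.1°C.


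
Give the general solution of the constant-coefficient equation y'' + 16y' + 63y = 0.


Characteristic equation: r² + 16r + 63 = 0.
Factor: (r + 7)(r + 9) = 0 ⇒ r = -7, -9 (distinct real).
General solution: y = C₁e^(-7x) + C₂e^(-9x).


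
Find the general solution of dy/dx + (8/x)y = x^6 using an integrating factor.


P(x) = 8/x ⇒ μ = x^8.
(x^8 y)' = x^14 ⇒ x^8 y = x^15/(15) + C.
Solve for y: y = (1/15)x^7 + C/x^8.


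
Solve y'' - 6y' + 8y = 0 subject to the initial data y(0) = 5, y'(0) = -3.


Characteristic roots of r² - 6r + 8 = 0 are 4, 2.
General solution y = c₁ e^(4x) + c₂ e^(2x).
Apply y(0) = 5: c₁ + c₂ = 5. Apply y'(0) = -3: 4 c₁ + 2 c₂ = -3.
Solve: c₁ = -13/2, c₂ = 23/2.
Particular solution: y = -(13/2)e^(4x) + (23/2)e^(2x).


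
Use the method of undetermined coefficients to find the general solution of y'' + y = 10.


Homogeneous part: r² + 1 = 0 ⇒ r = ±1i, so y_h = C₁cos(x) + C₂sin(x).
Try constant y_p = A; plug in: 1A = 10 ⇒ A = 10.
General solution: y = C₁cos(x) + C₂sin(x) + 10.


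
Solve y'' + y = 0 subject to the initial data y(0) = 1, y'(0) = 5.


Characteristic roots of r² + 1 = 0 are ±1i, so y = C₁cos(x) + C₂sin(x).
Apply y(0) = 1: C₁ = 1. Differentiate and apply y'(0) = 5: 1·C₂ = 5, so C₂ = 5.
Particular solution: y = cos(x) + 5sin(x).


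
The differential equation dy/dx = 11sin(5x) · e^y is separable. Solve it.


Separate: e^(-y) dy = 11sin(5x) dx.
Integrate: -e^(-y) = -(11/5)cos(5x) + C₀.
Rearrange: e^(-y) = (11/5)cos(5x) + C.


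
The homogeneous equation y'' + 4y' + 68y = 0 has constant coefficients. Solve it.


Characteristic equation: r² + 4r + 68 = 0.
Discriminant is negative; roots r = -2 ± 8i (complex conjugate pair).
General solution uses e^(α x)(C₁ cos(β x) + C₂ sin(β x)): y = e^(-2x)(C₁cos(8x) + C₂sin(8x)).


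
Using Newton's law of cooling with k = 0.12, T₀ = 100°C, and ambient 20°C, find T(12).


Newton's law: dT/dt = -k(T - T_a) has solution T(t) = T_a + (T₀ - T_a)e^(-kt).
Plug in T_a = 20, T₀ = 100, k = 0.12, t = 12: T(12) = 20 + (80)e^(-1.44) ≈ 39.0°C.


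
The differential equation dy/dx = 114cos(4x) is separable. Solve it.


g(y) = 1, so integrate directly: y = ∫ 114cos(4x) dx = (57/2)sin(4x) + C.


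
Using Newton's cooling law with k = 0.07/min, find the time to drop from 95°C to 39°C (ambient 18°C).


From T(t) = T_a + (T₀ - T_a)e^(-kt), set T(t) = 39:
(39 - 18) / (95 - 18) = e^(-0.07t), so t = -ln(0.273)/0.07 ≈ 18.6 minutes.


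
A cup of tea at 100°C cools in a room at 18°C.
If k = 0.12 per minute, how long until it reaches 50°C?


From T(t) = T_a + (T₀ - T_a)e^(-kt), set T(t) = 50:
(50 - 18) / (100 - 18) = e^(-0.12t), so t = -ln(0.390)/0.12 ≈ 7.8 minutes.


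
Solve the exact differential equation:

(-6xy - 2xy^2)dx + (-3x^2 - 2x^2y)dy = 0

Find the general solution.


Check exactness: ∂M/∂y = -6x - 4xy and ∂N/∂x = -6x - 4xy; equal, so the equation is exact.
Integrate M with respect to x (treating y as constant): ∫M dx = -3x^2y - x^2y^2 + h(y).
Differentiate w.r.t. y and set equal to N: all terms match, so h'(y) = 0 and h is a constant absorbed into C.
General solution: -3x^2y - x^2y^2 = C.


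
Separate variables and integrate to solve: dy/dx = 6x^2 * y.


Separate variables: dy/y = 6x^2 dx.
Integrate: ln|y| = 2x^3 + C₀.
Exponentiate: y = Ce^(2x^3).


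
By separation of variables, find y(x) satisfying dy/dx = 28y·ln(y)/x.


Separate: dy/[y ln(y)] = 28 dx/x.
Substitute u = ln(y): du/u = 28 dx/x.
Integrate: ln|ln(y)| = 28ln|x| + C₀, hence ln(y) = C·x^28.


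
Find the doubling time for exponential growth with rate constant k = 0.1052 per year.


Exponential growth: P(t) = P₀ e^(0.1052t). Set P(t)/P₀ = 2: e^(0.1052t) = 2.
Solve: t = ln(2)/0.1052 ≈ 6.59 years.


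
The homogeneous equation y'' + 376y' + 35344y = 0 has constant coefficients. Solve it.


Characteristic equation: r² + 376r + 35344 = 0, i.e. (r + 188)² = 0.
Repeated root r = -188; include an x factor for the second linearly independent solution.
General solution: y = (C₁ + C₂x)e^(-188x).


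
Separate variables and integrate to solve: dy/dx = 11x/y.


Separate variables: y dy = 11x dx.
Integrate both sides: y²/2 = (11/2)x^2 + C₀.
Multiply by 2: y² = 11x^2 + C.


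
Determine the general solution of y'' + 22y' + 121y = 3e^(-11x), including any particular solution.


Characteristic polynomial (r + 11)² = 0; repeated root r = -11.
y_h = (C₁ + C₂x)e^(-11x). Forcing matches the repeated root (resonance), so try y_p = Ax² e^(-11x).
Substitute and solve for A: 2A = 3, so A = 3/2.
General solution: y = (C₁ + C₂x + (3/2)x²)e^(-11x).


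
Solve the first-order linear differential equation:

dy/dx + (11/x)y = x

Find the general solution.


P(x) = 11/x ⇒ μ = x^11.
(x^11 y)' = x^12 ⇒ x^11 y = x^13/(13) + C.
Solve for y: y = (1/13)x^2 + C/x^11.


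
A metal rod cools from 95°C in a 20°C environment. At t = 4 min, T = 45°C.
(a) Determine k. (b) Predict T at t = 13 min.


Newton's law: T(t) = T_a + (T₀ - T_a)e^(-kt).
(a) Use T(4) = 45: (45 - 20)/(95 - 20) = e^(-k·4), so k = -ln(0.333)/4 ≈ 0.2747.
(b) Apply k to t = 13: T(13) = 20 + (75)e^(-3.570) ≈ 22.1°C.


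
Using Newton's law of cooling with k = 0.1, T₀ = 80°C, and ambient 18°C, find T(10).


Newton's law: dT/dt = -k(T - T_a) has solution T(t) = T_a + (T₀ - T_a)e^(-kt).
Plug in T_a = 18, T₀ = 80, k = 0.1, t = 10: T(10) = 18 + (62)e^(-1.00) ≈ 40.8°C.


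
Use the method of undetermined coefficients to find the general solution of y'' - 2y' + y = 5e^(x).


Characteristic polynomial (r - 1)² = 0; repeated root r = 1.
y_h = (C₁ + C₂x)e^(x). Forcing matches the repeated root (resonance), so try y_p = Ax² e^(x).
Substitute and solve for A: 2A = 5, so A = 5/2.
General solution: y = (C₁ + C₂x + (5/2)x²)e^(x).


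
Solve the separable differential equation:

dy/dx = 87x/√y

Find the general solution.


Separate: √y dy = 87x dx.
Integrate: (2/3)y^(3/2) = (87/2)x² + C.


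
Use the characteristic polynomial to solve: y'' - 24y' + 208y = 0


Characteristic equation: r² - 24r + 208 = 0.
Discriminant is negative; roots r = 12 ± 8i (complex conjugate pair).
General solution uses e^(α x)(C₁ cos(β x) + C₂ sin(β x)): y = e^(12x)(C₁cos(8x) + C₂sin(8x)).


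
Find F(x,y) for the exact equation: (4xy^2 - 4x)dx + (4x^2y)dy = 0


Check exactness: ∂M/∂y = 8xy and ∂N/∂x = 8xy; equal, so the equation is exact.
Integrate M with respect to x (treating y as constant): ∫M dx = 2x^2y^2 - 2x^2 + h(y).
Differentiate w.r.t. y and set equal to N: all terms match, so h'(y) = 0 and h is a constant absorbed into C.
General solution: 2x^2y^2 - 2x^2 = C.


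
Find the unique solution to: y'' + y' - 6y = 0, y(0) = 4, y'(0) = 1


Characteristic roots of r² + r - 6 = 0 are -3, 2.
General solution y = c₁ e^(-3x) + c₂ e^(2x).
Apply y(0) = 4: c₁ + c₂ = 4. Apply y'(0) = 1: -3 c₁ + 2 c₂ = 1.
Solve: c₁ = 7/5, c₂ = 13/5.
Particular solution: y = (7/5)e^(-3x) + (13/5)e^(2x).


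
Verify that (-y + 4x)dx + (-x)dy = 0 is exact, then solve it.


Check exactness: ∂M/∂y = -1 and ∂N/∂x = -1; equal, so the equation is exact.
Integrate M with respect to x (treating y as constant): ∫M dx = -xy + 2x^2 + h(y).
Differentiate w.r.t. y and set equal to N: all terms match, so h'(y) = 0 and h is a constant absorbed into C.
General solution: -xy + 2x^2 = C.


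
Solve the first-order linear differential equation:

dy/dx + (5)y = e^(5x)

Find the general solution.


P(x) = 5 ⇒ μ = e^(5x).
(μ y)' = e^(10x) ⇒ μ y = (1/10)e^(10x) + C.
Divide by μ: y = (1/10)e^(5x) + Ce^(-5x).


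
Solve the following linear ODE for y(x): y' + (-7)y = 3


P(x) = -7 ⇒ μ = e^(-7x).
(μ y)' = 3e^(-7x) ⇒ μ y = -(3/7)e^(-7x) + C.
Divide by μ: y = -3/7 + Ce^(7x).


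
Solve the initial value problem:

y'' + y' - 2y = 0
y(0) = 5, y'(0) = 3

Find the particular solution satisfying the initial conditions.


Characteristic roots of r² + r - 2 = 0 are -2, 1.
General solution y = c₁ e^(-2x) + c₂ e^(x).
Apply y(0) = 5: c₁ + c₂ = 5. Apply y'(0) = 3: -2 c₁ + 1 c₂ = 3.
Solve: c₁ = 2/3, c₂ = 13/3.
Particular solution: y = (2/3)e^(-2x) + (13/3)e^(x).


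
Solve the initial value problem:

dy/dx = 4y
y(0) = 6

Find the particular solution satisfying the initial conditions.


General solution of y' = 4y is y = Ce^(4x).
Apply y(0) = 6: C = 6.
Particular solution: y = 6e^(4x).


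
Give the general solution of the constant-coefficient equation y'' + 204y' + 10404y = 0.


Characteristic equation: r² + 204r + 10404 = 0, i.e. (r + 102)² = 0.
Repeated root r = -102; include an x factor for the second linearly independent solution.
General solution: y = (C₁ + C₂x)e^(-102x).


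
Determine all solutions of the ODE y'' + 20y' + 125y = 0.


Characteristic equation: r² + 20r + 125 = 0.
Discriminant is negative; roots r = -10 ± 5i (complex conjugate pair).
General solution uses e^(α x)(C₁ cos(β x) + C₂ sin(β x)): y = e^(-10x)(C₁cos(5x) + C₂sin(5x)).


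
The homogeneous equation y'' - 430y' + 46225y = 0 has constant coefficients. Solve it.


Characteristic equation: r² - 430r + 46225 = 0, i.e. (r - 215)² = 0.
Repeated root r = 215; include an x factor for the second linearly independent solution.
General solution: y = (C₁ + C₂x)e^(215x).


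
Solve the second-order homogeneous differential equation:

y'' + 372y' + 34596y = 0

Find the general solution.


Characteristic equation: r² + 372r + 34596 = 0, i.e. (r + 186)² = 0.
Repeated root r = -186; include an x factor for the second linearly independent solution.
General solution: y = (C₁ + C₂x)e^(-186x).


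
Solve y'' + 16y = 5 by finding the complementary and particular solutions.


Homogeneous part: r² + 16 = 0 ⇒ r = ±4i, so y_h = C₁cos(4x) + C₂sin(4x).
Try constant y_p = A; plug in: 16A = 5 ⇒ A = 5/16.
General solution: y = C₁cos(4x) + C₂sin(4x) + 5/16.


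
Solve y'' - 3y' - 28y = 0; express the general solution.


Characteristic equation: r² - 3r - 28 = 0.
Factor: (r + 4)(r - 7) = 0 ⇒ r = -4, 7 (distinct real).
General solution: y = C₁e^(-4x) + C₂e^(7x).


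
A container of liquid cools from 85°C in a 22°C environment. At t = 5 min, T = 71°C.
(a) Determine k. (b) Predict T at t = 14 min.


Newton's law: T(t) = T_a + (T₀ - T_a)e^(-kt).
(a) Use T(5) = 71: (71 - 22)/(85 - 22) = e^(-k·5), so k = -ln(0.778)/5 ≈ 0.0503.
(b) Apply k to t = 14: T(14) = 22 + (63)e^(-0.704) ≈ 53.2°C.


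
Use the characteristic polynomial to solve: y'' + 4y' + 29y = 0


Characteristic equation: r² + 4r + 29 = 0.
Discriminant is negative; roots r = -2 ± 5i (complex conjugate pair).
General solution uses e^(α x)(C₁ cos(β x) + C₂ sin(β x)): y = e^(-2x)(C₁cos(5x) + C₂sin(5x)).


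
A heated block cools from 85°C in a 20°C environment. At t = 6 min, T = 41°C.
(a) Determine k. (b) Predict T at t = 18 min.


Newton's law: T(t) = T_a + (T₀ - T_a)e^(-kt).
(a) Use T(6) = 41: (41 - 20)/(85 - 20) = e^(-k·6), so k = -ln(0.323)/6 ≈ 0.1883.
(b) Apply k to t = 18: T(18) = 20 + (65)e^(-3.390) ≈ 22.2°C.


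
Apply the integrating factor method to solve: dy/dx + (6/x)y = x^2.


P(x) = 6/x ⇒ μ = x^6.
(x^6 y)' = x^8 ⇒ x^6 y = x^9/(9) + C.
Solve for y: y = (1/9)x^3 + C/x^6.


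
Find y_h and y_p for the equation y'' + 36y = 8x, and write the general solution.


Homogeneous: r² + 36 = 0 ⇒ r = ±6i, y_h = C₁cos(6x) + C₂sin(6x).
Polynomial forcing; try y_p = Ax + B. Then y_p'' + 36 y_p = 36(Ax + B) = 8x, so B = 0 and A = 2/9.
General solution: y = C₁cos(6x) + C₂sin(6x) + (2/9)x.


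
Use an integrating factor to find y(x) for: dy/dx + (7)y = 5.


P(x) = 7, Q(x) = 5; integrating factor μ = e^(7x).
(μ y)' = 5e^(7x) ⇒ μ y = (5/7)e^(7x) + C.
Divide by μ: y = 5/7 + Ce^(-7x).


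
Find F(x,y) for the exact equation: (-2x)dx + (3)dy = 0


Check exactness: ∂M/∂y = 0 and ∂N/∂x = 0; equal, so the equation is exact.
Integrate M with respect to x (treating y as constant): ∫M dx = -x^2 + h(y).
Differentiate w.r.t. y and set equal to N: the x-dependent terms already match, leaving h'(y) = 3. Integrate: h(y) = 3y.
So F(x,y) = -x^2 + 3y.
General solution: -x^2 + 3y = C.
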